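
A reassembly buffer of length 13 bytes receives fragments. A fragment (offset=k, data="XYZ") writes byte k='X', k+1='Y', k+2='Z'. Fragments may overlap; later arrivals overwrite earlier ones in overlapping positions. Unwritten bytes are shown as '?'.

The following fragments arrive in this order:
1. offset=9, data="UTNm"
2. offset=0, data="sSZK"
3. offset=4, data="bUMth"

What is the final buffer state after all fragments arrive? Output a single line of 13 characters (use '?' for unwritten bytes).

Fragment 1: offset=9 data="UTNm" -> buffer=?????????UTNm
Fragment 2: offset=0 data="sSZK" -> buffer=sSZK?????UTNm
Fragment 3: offset=4 data="bUMth" -> buffer=sSZKbUMthUTNm

Answer: sSZKbUMthUTNm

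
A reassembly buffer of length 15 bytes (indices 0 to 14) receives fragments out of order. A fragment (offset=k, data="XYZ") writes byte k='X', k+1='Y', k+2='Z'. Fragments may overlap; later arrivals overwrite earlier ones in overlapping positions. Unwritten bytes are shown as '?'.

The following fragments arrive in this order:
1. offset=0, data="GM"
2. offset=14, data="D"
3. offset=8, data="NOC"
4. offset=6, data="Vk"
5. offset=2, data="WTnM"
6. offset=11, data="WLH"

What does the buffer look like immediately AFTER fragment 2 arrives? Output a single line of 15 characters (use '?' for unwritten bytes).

Fragment 1: offset=0 data="GM" -> buffer=GM?????????????
Fragment 2: offset=14 data="D" -> buffer=GM????????????D

Answer: GM????????????D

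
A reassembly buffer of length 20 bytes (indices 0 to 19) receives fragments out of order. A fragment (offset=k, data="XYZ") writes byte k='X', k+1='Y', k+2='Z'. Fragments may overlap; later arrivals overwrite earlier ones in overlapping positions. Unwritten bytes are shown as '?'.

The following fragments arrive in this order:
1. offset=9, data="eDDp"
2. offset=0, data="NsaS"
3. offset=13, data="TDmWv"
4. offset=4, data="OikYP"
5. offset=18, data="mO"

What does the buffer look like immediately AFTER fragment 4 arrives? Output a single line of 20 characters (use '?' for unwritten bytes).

Fragment 1: offset=9 data="eDDp" -> buffer=?????????eDDp???????
Fragment 2: offset=0 data="NsaS" -> buffer=NsaS?????eDDp???????
Fragment 3: offset=13 data="TDmWv" -> buffer=NsaS?????eDDpTDmWv??
Fragment 4: offset=4 data="OikYP" -> buffer=NsaSOikYPeDDpTDmWv??

Answer: NsaSOikYPeDDpTDmWv??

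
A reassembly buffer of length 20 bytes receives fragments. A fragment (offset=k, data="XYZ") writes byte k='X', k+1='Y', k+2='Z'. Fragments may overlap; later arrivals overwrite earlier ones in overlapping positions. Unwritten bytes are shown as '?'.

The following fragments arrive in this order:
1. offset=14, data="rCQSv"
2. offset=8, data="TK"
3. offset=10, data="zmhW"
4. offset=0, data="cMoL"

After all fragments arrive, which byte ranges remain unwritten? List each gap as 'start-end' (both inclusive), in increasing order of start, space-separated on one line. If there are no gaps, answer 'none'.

Answer: 4-7 19-19

Derivation:
Fragment 1: offset=14 len=5
Fragment 2: offset=8 len=2
Fragment 3: offset=10 len=4
Fragment 4: offset=0 len=4
Gaps: 4-7 19-19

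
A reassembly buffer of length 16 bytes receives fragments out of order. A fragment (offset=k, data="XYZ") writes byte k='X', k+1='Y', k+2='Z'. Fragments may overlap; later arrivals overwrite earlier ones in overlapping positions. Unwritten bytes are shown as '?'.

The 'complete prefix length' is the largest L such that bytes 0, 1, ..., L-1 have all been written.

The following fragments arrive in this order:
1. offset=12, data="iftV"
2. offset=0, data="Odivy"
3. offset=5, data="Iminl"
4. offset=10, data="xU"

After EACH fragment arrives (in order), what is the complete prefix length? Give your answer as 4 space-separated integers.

Answer: 0 5 10 16

Derivation:
Fragment 1: offset=12 data="iftV" -> buffer=????????????iftV -> prefix_len=0
Fragment 2: offset=0 data="Odivy" -> buffer=Odivy???????iftV -> prefix_len=5
Fragment 3: offset=5 data="Iminl" -> buffer=OdivyIminl??iftV -> prefix_len=10
Fragment 4: offset=10 data="xU" -> buffer=OdivyIminlxUiftV -> prefix_len=16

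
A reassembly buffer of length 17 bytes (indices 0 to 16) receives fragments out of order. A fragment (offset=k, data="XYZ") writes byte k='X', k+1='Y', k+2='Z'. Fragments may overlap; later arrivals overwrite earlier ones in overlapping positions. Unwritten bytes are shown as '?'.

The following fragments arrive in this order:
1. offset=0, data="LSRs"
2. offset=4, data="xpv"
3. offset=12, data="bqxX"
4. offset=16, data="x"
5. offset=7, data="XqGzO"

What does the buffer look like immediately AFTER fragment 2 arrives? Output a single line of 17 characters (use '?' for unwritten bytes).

Fragment 1: offset=0 data="LSRs" -> buffer=LSRs?????????????
Fragment 2: offset=4 data="xpv" -> buffer=LSRsxpv??????????

Answer: LSRsxpv??????????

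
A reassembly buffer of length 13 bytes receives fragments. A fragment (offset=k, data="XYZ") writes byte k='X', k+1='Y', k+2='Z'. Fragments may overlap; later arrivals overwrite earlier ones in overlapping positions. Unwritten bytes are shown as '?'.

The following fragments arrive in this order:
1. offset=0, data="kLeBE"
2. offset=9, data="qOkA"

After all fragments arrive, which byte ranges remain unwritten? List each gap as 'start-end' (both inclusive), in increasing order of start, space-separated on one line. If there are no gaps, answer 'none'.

Fragment 1: offset=0 len=5
Fragment 2: offset=9 len=4
Gaps: 5-8

Answer: 5-8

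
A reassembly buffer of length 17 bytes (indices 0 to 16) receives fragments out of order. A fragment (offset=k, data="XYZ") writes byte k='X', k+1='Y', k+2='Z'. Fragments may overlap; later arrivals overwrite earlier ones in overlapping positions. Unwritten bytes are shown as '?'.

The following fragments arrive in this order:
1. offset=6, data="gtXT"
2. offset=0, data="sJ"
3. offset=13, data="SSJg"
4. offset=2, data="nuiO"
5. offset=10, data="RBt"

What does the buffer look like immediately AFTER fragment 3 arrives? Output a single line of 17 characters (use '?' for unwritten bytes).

Answer: sJ????gtXT???SSJg

Derivation:
Fragment 1: offset=6 data="gtXT" -> buffer=??????gtXT???????
Fragment 2: offset=0 data="sJ" -> buffer=sJ????gtXT???????
Fragment 3: offset=13 data="SSJg" -> buffer=sJ????gtXT???SSJg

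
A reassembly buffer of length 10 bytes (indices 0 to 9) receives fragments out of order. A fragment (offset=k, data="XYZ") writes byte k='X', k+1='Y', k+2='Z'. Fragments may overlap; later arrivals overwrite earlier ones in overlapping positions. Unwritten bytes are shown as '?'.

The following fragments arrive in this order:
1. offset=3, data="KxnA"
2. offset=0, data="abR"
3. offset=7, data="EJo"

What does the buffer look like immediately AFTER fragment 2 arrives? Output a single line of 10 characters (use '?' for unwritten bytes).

Answer: abRKxnA???

Derivation:
Fragment 1: offset=3 data="KxnA" -> buffer=???KxnA???
Fragment 2: offset=0 data="abR" -> buffer=abRKxnA???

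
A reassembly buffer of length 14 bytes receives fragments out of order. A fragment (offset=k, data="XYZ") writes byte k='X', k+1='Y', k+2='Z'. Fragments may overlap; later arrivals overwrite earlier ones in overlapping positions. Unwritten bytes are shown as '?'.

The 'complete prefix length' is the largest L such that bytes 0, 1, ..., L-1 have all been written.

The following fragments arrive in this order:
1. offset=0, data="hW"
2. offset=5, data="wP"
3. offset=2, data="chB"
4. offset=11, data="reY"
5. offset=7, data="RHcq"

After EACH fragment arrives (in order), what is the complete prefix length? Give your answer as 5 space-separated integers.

Fragment 1: offset=0 data="hW" -> buffer=hW???????????? -> prefix_len=2
Fragment 2: offset=5 data="wP" -> buffer=hW???wP??????? -> prefix_len=2
Fragment 3: offset=2 data="chB" -> buffer=hWchBwP??????? -> prefix_len=7
Fragment 4: offset=11 data="reY" -> buffer=hWchBwP????reY -> prefix_len=7
Fragment 5: offset=7 data="RHcq" -> buffer=hWchBwPRHcqreY -> prefix_len=14

Answer: 2 2 7 7 14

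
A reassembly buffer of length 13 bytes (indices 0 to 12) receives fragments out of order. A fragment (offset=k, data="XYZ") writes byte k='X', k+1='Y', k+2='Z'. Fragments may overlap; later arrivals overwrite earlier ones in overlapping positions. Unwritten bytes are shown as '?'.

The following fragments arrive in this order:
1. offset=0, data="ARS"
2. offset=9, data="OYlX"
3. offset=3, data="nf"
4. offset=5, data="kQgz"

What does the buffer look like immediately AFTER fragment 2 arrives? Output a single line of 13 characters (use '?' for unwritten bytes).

Fragment 1: offset=0 data="ARS" -> buffer=ARS??????????
Fragment 2: offset=9 data="OYlX" -> buffer=ARS??????OYlX

Answer: ARS??????OYlX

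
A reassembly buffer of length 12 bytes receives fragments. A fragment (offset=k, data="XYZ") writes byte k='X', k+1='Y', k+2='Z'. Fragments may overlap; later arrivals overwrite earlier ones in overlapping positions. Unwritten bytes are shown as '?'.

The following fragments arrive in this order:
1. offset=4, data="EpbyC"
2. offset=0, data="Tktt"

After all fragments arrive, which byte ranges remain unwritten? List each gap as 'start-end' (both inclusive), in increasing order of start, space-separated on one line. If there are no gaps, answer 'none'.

Answer: 9-11

Derivation:
Fragment 1: offset=4 len=5
Fragment 2: offset=0 len=4
Gaps: 9-11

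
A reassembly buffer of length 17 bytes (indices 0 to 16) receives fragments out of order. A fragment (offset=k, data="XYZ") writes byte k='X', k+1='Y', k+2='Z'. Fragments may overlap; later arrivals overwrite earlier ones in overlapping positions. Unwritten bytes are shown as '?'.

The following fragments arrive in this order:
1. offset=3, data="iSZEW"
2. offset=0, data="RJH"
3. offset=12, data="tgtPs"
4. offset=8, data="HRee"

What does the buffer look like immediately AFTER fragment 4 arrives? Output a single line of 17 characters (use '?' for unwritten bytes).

Fragment 1: offset=3 data="iSZEW" -> buffer=???iSZEW?????????
Fragment 2: offset=0 data="RJH" -> buffer=RJHiSZEW?????????
Fragment 3: offset=12 data="tgtPs" -> buffer=RJHiSZEW????tgtPs
Fragment 4: offset=8 data="HRee" -> buffer=RJHiSZEWHReetgtPs

Answer: RJHiSZEWHReetgtPs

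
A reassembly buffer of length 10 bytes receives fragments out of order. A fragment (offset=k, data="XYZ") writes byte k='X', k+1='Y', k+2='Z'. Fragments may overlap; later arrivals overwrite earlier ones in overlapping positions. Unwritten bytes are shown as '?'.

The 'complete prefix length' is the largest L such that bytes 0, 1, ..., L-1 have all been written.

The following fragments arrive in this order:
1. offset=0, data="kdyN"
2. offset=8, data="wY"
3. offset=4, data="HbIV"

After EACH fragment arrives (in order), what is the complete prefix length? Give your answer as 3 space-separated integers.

Fragment 1: offset=0 data="kdyN" -> buffer=kdyN?????? -> prefix_len=4
Fragment 2: offset=8 data="wY" -> buffer=kdyN????wY -> prefix_len=4
Fragment 3: offset=4 data="HbIV" -> buffer=kdyNHbIVwY -> prefix_len=10

Answer: 4 4 10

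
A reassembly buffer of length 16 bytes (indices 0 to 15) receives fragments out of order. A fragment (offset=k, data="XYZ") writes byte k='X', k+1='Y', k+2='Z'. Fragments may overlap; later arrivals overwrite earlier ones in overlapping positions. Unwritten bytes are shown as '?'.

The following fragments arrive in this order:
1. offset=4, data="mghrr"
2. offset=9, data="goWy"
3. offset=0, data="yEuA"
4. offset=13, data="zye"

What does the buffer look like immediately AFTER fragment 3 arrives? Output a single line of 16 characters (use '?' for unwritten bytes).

Answer: yEuAmghrrgoWy???

Derivation:
Fragment 1: offset=4 data="mghrr" -> buffer=????mghrr???????
Fragment 2: offset=9 data="goWy" -> buffer=????mghrrgoWy???
Fragment 3: offset=0 data="yEuA" -> buffer=yEuAmghrrgoWy???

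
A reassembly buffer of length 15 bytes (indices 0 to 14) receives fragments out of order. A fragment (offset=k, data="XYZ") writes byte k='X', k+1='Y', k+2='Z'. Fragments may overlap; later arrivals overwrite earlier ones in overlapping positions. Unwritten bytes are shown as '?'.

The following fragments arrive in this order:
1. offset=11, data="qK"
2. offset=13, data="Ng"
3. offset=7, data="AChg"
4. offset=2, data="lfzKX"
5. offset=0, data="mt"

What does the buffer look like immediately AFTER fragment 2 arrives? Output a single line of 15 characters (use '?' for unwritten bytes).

Fragment 1: offset=11 data="qK" -> buffer=???????????qK??
Fragment 2: offset=13 data="Ng" -> buffer=???????????qKNg

Answer: ???????????qKNg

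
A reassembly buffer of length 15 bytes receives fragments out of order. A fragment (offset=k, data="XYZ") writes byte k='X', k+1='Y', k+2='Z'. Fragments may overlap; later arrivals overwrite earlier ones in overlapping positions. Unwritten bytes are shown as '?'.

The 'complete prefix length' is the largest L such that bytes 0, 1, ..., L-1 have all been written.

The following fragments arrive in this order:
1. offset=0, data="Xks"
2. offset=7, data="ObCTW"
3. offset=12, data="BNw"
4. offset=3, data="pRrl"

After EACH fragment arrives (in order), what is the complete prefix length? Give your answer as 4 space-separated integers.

Answer: 3 3 3 15

Derivation:
Fragment 1: offset=0 data="Xks" -> buffer=Xks???????????? -> prefix_len=3
Fragment 2: offset=7 data="ObCTW" -> buffer=Xks????ObCTW??? -> prefix_len=3
Fragment 3: offset=12 data="BNw" -> buffer=Xks????ObCTWBNw -> prefix_len=3
Fragment 4: offset=3 data="pRrl" -> buffer=XkspRrlObCTWBNw -> prefix_len=15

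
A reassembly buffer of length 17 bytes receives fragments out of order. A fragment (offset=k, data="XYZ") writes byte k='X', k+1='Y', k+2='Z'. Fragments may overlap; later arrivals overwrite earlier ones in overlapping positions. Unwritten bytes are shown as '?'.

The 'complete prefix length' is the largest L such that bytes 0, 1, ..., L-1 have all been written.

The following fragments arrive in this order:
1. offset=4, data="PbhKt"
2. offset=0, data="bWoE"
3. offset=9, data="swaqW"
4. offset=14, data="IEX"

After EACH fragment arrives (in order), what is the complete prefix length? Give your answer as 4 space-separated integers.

Answer: 0 9 14 17

Derivation:
Fragment 1: offset=4 data="PbhKt" -> buffer=????PbhKt???????? -> prefix_len=0
Fragment 2: offset=0 data="bWoE" -> buffer=bWoEPbhKt???????? -> prefix_len=9
Fragment 3: offset=9 data="swaqW" -> buffer=bWoEPbhKtswaqW??? -> prefix_len=14
Fragment 4: offset=14 data="IEX" -> buffer=bWoEPbhKtswaqWIEX -> prefix_len=17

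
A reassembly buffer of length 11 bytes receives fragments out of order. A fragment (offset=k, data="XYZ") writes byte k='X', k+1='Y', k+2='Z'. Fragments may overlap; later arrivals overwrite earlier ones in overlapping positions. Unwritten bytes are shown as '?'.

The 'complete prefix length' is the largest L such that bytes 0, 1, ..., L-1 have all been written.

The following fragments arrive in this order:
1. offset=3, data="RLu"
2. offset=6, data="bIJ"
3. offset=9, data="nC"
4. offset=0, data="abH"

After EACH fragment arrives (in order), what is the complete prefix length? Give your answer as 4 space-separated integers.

Answer: 0 0 0 11

Derivation:
Fragment 1: offset=3 data="RLu" -> buffer=???RLu????? -> prefix_len=0
Fragment 2: offset=6 data="bIJ" -> buffer=???RLubIJ?? -> prefix_len=0
Fragment 3: offset=9 data="nC" -> buffer=???RLubIJnC -> prefix_len=0
Fragment 4: offset=0 data="abH" -> buffer=abHRLubIJnC -> prefix_len=11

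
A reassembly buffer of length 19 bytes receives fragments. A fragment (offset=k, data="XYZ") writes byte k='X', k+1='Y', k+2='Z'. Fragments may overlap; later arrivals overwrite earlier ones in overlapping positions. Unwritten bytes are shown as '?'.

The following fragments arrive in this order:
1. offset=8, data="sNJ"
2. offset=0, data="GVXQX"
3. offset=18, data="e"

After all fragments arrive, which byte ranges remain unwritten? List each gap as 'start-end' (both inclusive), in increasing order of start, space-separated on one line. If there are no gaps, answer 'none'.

Answer: 5-7 11-17

Derivation:
Fragment 1: offset=8 len=3
Fragment 2: offset=0 len=5
Fragment 3: offset=18 len=1
Gaps: 5-7 11-17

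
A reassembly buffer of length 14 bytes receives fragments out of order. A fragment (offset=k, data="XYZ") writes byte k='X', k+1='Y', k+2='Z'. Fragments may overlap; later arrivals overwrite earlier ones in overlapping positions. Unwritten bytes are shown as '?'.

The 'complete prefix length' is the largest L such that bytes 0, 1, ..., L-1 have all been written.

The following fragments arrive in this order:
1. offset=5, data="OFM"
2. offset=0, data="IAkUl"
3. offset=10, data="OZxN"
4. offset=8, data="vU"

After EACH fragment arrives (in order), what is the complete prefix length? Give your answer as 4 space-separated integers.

Fragment 1: offset=5 data="OFM" -> buffer=?????OFM?????? -> prefix_len=0
Fragment 2: offset=0 data="IAkUl" -> buffer=IAkUlOFM?????? -> prefix_len=8
Fragment 3: offset=10 data="OZxN" -> buffer=IAkUlOFM??OZxN -> prefix_len=8
Fragment 4: offset=8 data="vU" -> buffer=IAkUlOFMvUOZxN -> prefix_len=14

Answer: 0 8 8 14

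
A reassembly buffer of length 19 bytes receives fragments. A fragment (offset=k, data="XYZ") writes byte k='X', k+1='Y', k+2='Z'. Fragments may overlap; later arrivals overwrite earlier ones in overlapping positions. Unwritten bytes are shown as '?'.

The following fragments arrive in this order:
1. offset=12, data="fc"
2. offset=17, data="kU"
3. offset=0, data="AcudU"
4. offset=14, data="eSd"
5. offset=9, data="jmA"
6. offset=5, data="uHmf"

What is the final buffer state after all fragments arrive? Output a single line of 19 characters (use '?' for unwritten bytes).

Fragment 1: offset=12 data="fc" -> buffer=????????????fc?????
Fragment 2: offset=17 data="kU" -> buffer=????????????fc???kU
Fragment 3: offset=0 data="AcudU" -> buffer=AcudU???????fc???kU
Fragment 4: offset=14 data="eSd" -> buffer=AcudU???????fceSdkU
Fragment 5: offset=9 data="jmA" -> buffer=AcudU????jmAfceSdkU
Fragment 6: offset=5 data="uHmf" -> buffer=AcudUuHmfjmAfceSdkU

Answer: AcudUuHmfjmAfceSdkU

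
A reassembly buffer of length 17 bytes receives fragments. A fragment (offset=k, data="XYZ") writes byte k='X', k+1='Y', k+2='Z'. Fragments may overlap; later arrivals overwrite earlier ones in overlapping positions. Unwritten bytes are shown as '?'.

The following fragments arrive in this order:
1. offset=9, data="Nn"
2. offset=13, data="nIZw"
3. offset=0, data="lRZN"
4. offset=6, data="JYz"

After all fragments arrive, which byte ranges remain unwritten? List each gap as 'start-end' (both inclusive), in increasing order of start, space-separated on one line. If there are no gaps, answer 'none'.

Answer: 4-5 11-12

Derivation:
Fragment 1: offset=9 len=2
Fragment 2: offset=13 len=4
Fragment 3: offset=0 len=4
Fragment 4: offset=6 len=3
Gaps: 4-5 11-12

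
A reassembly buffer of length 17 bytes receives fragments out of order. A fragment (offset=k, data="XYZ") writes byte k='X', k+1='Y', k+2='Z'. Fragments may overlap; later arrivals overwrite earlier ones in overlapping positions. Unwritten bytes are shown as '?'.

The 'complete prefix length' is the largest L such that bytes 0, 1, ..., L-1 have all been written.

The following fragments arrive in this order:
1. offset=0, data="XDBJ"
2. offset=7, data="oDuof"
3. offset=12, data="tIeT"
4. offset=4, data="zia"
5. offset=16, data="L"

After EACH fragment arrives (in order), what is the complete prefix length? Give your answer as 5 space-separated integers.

Answer: 4 4 4 16 17

Derivation:
Fragment 1: offset=0 data="XDBJ" -> buffer=XDBJ????????????? -> prefix_len=4
Fragment 2: offset=7 data="oDuof" -> buffer=XDBJ???oDuof????? -> prefix_len=4
Fragment 3: offset=12 data="tIeT" -> buffer=XDBJ???oDuoftIeT? -> prefix_len=4
Fragment 4: offset=4 data="zia" -> buffer=XDBJziaoDuoftIeT? -> prefix_len=16
Fragment 5: offset=16 data="L" -> buffer=XDBJziaoDuoftIeTL -> prefix_len=17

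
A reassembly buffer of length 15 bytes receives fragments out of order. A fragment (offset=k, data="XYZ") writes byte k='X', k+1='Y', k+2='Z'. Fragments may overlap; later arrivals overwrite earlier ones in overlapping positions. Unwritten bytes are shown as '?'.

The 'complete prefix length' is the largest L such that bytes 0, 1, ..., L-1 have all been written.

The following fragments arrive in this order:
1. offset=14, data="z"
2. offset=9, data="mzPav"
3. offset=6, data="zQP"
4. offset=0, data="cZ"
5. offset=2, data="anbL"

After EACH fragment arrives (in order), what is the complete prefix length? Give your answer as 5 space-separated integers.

Answer: 0 0 0 2 15

Derivation:
Fragment 1: offset=14 data="z" -> buffer=??????????????z -> prefix_len=0
Fragment 2: offset=9 data="mzPav" -> buffer=?????????mzPavz -> prefix_len=0
Fragment 3: offset=6 data="zQP" -> buffer=??????zQPmzPavz -> prefix_len=0
Fragment 4: offset=0 data="cZ" -> buffer=cZ????zQPmzPavz -> prefix_len=2
Fragment 5: offset=2 data="anbL" -> buffer=cZanbLzQPmzPavz -> prefix_len=15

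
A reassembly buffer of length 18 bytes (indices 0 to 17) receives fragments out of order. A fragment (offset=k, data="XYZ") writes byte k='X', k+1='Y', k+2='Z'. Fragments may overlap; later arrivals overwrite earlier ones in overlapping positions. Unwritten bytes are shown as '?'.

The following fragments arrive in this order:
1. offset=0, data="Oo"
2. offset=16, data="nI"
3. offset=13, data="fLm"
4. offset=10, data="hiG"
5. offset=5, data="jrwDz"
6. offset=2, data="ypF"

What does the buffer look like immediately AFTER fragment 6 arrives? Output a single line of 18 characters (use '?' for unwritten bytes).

Answer: OoypFjrwDzhiGfLmnI

Derivation:
Fragment 1: offset=0 data="Oo" -> buffer=Oo????????????????
Fragment 2: offset=16 data="nI" -> buffer=Oo??????????????nI
Fragment 3: offset=13 data="fLm" -> buffer=Oo???????????fLmnI
Fragment 4: offset=10 data="hiG" -> buffer=Oo????????hiGfLmnI
Fragment 5: offset=5 data="jrwDz" -> buffer=Oo???jrwDzhiGfLmnI
Fragment 6: offset=2 data="ypF" -> buffer=OoypFjrwDzhiGfLmnI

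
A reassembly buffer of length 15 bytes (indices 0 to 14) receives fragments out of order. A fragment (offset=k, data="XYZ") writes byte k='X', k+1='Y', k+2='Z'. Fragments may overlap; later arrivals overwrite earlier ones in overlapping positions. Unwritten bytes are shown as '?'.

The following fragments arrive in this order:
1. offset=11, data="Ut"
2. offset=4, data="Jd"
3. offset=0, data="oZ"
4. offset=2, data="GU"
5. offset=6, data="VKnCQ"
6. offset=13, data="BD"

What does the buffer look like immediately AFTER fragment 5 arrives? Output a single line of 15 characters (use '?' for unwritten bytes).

Fragment 1: offset=11 data="Ut" -> buffer=???????????Ut??
Fragment 2: offset=4 data="Jd" -> buffer=????Jd?????Ut??
Fragment 3: offset=0 data="oZ" -> buffer=oZ??Jd?????Ut??
Fragment 4: offset=2 data="GU" -> buffer=oZGUJd?????Ut??
Fragment 5: offset=6 data="VKnCQ" -> buffer=oZGUJdVKnCQUt??

Answer: oZGUJdVKnCQUt??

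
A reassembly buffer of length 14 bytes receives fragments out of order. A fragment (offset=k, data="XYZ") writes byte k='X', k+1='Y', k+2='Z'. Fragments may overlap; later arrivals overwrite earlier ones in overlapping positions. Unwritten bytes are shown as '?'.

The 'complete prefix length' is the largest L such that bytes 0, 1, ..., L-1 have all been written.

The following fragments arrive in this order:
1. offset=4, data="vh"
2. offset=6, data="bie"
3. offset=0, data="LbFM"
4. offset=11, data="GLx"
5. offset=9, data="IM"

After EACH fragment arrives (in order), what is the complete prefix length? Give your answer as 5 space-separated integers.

Fragment 1: offset=4 data="vh" -> buffer=????vh???????? -> prefix_len=0
Fragment 2: offset=6 data="bie" -> buffer=????vhbie????? -> prefix_len=0
Fragment 3: offset=0 data="LbFM" -> buffer=LbFMvhbie????? -> prefix_len=9
Fragment 4: offset=11 data="GLx" -> buffer=LbFMvhbie??GLx -> prefix_len=9
Fragment 5: offset=9 data="IM" -> buffer=LbFMvhbieIMGLx -> prefix_len=14

Answer: 0 0 9 9 14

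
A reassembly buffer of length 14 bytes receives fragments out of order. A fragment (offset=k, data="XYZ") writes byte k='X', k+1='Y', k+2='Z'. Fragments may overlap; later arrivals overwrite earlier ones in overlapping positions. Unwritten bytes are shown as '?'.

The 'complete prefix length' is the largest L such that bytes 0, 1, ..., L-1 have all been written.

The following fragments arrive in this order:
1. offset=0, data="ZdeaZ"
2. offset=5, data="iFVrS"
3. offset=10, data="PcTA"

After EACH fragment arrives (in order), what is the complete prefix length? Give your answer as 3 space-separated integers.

Answer: 5 10 14

Derivation:
Fragment 1: offset=0 data="ZdeaZ" -> buffer=ZdeaZ????????? -> prefix_len=5
Fragment 2: offset=5 data="iFVrS" -> buffer=ZdeaZiFVrS???? -> prefix_len=10
Fragment 3: offset=10 data="PcTA" -> buffer=ZdeaZiFVrSPcTA -> prefix_len=14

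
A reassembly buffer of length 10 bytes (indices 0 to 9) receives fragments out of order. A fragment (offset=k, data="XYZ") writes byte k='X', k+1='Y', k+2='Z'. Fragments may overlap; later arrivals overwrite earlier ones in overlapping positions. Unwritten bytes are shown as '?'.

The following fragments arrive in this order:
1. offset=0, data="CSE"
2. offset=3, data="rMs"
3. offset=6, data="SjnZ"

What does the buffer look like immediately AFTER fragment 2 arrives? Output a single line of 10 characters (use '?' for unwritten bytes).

Answer: CSErMs????

Derivation:
Fragment 1: offset=0 data="CSE" -> buffer=CSE???????
Fragment 2: offset=3 data="rMs" -> buffer=CSErMs????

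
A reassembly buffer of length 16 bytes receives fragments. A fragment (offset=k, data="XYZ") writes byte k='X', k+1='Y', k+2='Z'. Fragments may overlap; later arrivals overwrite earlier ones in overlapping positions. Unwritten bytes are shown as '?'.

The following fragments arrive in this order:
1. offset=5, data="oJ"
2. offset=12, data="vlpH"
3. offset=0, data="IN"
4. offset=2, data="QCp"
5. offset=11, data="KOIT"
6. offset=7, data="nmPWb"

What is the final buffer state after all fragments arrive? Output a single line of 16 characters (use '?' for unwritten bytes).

Answer: INQCpoJnmPWbOITH

Derivation:
Fragment 1: offset=5 data="oJ" -> buffer=?????oJ?????????
Fragment 2: offset=12 data="vlpH" -> buffer=?????oJ?????vlpH
Fragment 3: offset=0 data="IN" -> buffer=IN???oJ?????vlpH
Fragment 4: offset=2 data="QCp" -> buffer=INQCpoJ?????vlpH
Fragment 5: offset=11 data="KOIT" -> buffer=INQCpoJ????KOITH
Fragment 6: offset=7 data="nmPWb" -> buffer=INQCpoJnmPWbOITH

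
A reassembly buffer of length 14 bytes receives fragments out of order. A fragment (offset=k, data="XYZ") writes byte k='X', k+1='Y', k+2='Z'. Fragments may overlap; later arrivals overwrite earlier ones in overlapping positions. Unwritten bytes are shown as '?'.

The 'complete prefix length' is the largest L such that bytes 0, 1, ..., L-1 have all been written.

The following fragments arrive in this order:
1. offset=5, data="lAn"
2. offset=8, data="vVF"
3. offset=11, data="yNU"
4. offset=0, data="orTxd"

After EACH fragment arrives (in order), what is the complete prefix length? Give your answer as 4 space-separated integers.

Fragment 1: offset=5 data="lAn" -> buffer=?????lAn?????? -> prefix_len=0
Fragment 2: offset=8 data="vVF" -> buffer=?????lAnvVF??? -> prefix_len=0
Fragment 3: offset=11 data="yNU" -> buffer=?????lAnvVFyNU -> prefix_len=0
Fragment 4: offset=0 data="orTxd" -> buffer=orTxdlAnvVFyNU -> prefix_len=14

Answer: 0 0 0 14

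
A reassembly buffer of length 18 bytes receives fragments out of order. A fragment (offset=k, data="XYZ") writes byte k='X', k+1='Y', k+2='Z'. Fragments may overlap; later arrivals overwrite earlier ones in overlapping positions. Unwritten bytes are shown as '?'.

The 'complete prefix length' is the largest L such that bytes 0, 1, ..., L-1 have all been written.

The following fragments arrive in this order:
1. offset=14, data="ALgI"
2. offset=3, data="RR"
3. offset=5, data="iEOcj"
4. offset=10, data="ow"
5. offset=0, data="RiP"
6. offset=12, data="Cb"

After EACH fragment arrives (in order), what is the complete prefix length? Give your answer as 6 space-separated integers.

Answer: 0 0 0 0 12 18

Derivation:
Fragment 1: offset=14 data="ALgI" -> buffer=??????????????ALgI -> prefix_len=0
Fragment 2: offset=3 data="RR" -> buffer=???RR?????????ALgI -> prefix_len=0
Fragment 3: offset=5 data="iEOcj" -> buffer=???RRiEOcj????ALgI -> prefix_len=0
Fragment 4: offset=10 data="ow" -> buffer=???RRiEOcjow??ALgI -> prefix_len=0
Fragment 5: offset=0 data="RiP" -> buffer=RiPRRiEOcjow??ALgI -> prefix_len=12
Fragment 6: offset=12 data="Cb" -> buffer=RiPRRiEOcjowCbALgI -> prefix_len=18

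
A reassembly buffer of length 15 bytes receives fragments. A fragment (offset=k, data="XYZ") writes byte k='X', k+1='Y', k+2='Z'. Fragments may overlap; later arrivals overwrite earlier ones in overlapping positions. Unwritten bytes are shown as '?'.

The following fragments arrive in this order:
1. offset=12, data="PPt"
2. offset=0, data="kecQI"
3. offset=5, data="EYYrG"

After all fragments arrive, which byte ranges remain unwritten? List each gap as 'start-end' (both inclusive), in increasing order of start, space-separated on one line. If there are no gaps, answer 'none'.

Fragment 1: offset=12 len=3
Fragment 2: offset=0 len=5
Fragment 3: offset=5 len=5
Gaps: 10-11

Answer: 10-11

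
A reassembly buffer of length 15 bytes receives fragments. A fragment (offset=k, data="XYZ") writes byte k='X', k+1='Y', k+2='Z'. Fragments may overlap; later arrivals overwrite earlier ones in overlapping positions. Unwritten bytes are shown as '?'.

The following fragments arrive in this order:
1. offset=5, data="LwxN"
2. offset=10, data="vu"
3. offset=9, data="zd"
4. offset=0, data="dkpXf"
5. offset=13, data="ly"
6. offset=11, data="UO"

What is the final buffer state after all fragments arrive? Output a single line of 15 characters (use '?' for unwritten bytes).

Fragment 1: offset=5 data="LwxN" -> buffer=?????LwxN??????
Fragment 2: offset=10 data="vu" -> buffer=?????LwxN?vu???
Fragment 3: offset=9 data="zd" -> buffer=?????LwxNzdu???
Fragment 4: offset=0 data="dkpXf" -> buffer=dkpXfLwxNzdu???
Fragment 5: offset=13 data="ly" -> buffer=dkpXfLwxNzdu?ly
Fragment 6: offset=11 data="UO" -> buffer=dkpXfLwxNzdUOly

Answer: dkpXfLwxNzdUOly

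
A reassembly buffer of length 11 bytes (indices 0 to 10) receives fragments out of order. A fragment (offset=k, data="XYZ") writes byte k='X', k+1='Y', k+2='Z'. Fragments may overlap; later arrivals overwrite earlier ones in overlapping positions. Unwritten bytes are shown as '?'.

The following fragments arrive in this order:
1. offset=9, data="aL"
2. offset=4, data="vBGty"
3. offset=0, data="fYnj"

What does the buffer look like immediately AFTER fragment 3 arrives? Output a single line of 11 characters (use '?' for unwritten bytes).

Answer: fYnjvBGtyaL

Derivation:
Fragment 1: offset=9 data="aL" -> buffer=?????????aL
Fragment 2: offset=4 data="vBGty" -> buffer=????vBGtyaL
Fragment 3: offset=0 data="fYnj" -> buffer=fYnjvBGtyaL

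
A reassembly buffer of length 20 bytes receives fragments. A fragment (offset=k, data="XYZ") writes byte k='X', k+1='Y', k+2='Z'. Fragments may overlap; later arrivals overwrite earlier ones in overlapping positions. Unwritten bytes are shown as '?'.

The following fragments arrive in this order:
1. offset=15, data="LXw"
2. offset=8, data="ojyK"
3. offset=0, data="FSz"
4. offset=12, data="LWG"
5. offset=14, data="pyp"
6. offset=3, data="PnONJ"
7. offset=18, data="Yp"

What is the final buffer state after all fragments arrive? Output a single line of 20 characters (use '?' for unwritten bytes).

Answer: FSzPnONJojyKLWpypwYp

Derivation:
Fragment 1: offset=15 data="LXw" -> buffer=???????????????LXw??
Fragment 2: offset=8 data="ojyK" -> buffer=????????ojyK???LXw??
Fragment 3: offset=0 data="FSz" -> buffer=FSz?????ojyK???LXw??
Fragment 4: offset=12 data="LWG" -> buffer=FSz?????ojyKLWGLXw??
Fragment 5: offset=14 data="pyp" -> buffer=FSz?????ojyKLWpypw??
Fragment 6: offset=3 data="PnONJ" -> buffer=FSzPnONJojyKLWpypw??
Fragment 7: offset=18 data="Yp" -> buffer=FSzPnONJojyKLWpypwYp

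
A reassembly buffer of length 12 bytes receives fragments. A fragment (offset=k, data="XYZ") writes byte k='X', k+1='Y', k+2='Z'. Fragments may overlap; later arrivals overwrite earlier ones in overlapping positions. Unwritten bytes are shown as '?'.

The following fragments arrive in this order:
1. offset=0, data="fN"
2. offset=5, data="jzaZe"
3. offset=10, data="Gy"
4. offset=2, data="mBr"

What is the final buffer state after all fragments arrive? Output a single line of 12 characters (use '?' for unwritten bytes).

Answer: fNmBrjzaZeGy

Derivation:
Fragment 1: offset=0 data="fN" -> buffer=fN??????????
Fragment 2: offset=5 data="jzaZe" -> buffer=fN???jzaZe??
Fragment 3: offset=10 data="Gy" -> buffer=fN???jzaZeGy
Fragment 4: offset=2 data="mBr" -> buffer=fNmBrjzaZeGy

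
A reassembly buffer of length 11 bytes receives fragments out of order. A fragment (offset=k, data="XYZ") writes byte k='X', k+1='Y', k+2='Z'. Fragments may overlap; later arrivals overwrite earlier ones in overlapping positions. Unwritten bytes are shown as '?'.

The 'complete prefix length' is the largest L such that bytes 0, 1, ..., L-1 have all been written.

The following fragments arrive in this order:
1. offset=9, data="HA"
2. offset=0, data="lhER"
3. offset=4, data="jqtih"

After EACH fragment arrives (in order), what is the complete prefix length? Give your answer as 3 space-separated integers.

Fragment 1: offset=9 data="HA" -> buffer=?????????HA -> prefix_len=0
Fragment 2: offset=0 data="lhER" -> buffer=lhER?????HA -> prefix_len=4
Fragment 3: offset=4 data="jqtih" -> buffer=lhERjqtihHA -> prefix_len=11

Answer: 0 4 11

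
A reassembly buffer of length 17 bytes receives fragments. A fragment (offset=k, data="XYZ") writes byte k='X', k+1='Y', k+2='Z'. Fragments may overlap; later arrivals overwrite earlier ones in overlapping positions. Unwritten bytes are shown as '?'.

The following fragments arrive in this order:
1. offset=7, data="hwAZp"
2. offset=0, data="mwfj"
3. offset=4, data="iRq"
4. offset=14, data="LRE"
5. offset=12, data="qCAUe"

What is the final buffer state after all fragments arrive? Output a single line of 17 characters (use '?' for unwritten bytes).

Answer: mwfjiRqhwAZpqCAUe

Derivation:
Fragment 1: offset=7 data="hwAZp" -> buffer=???????hwAZp?????
Fragment 2: offset=0 data="mwfj" -> buffer=mwfj???hwAZp?????
Fragment 3: offset=4 data="iRq" -> buffer=mwfjiRqhwAZp?????
Fragment 4: offset=14 data="LRE" -> buffer=mwfjiRqhwAZp??LRE
Fragment 5: offset=12 data="qCAUe" -> buffer=mwfjiRqhwAZpqCAUe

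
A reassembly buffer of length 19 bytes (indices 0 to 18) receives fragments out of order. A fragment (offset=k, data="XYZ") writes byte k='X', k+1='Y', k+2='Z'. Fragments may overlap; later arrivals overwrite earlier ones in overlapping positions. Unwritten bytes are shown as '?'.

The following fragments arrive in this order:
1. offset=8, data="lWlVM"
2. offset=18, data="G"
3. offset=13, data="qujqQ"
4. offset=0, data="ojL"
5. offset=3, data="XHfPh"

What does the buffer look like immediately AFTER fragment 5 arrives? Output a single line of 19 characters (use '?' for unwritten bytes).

Fragment 1: offset=8 data="lWlVM" -> buffer=????????lWlVM??????
Fragment 2: offset=18 data="G" -> buffer=????????lWlVM?????G
Fragment 3: offset=13 data="qujqQ" -> buffer=????????lWlVMqujqQG
Fragment 4: offset=0 data="ojL" -> buffer=ojL?????lWlVMqujqQG
Fragment 5: offset=3 data="XHfPh" -> buffer=ojLXHfPhlWlVMqujqQG

Answer: ojLXHfPhlWlVMqujqQG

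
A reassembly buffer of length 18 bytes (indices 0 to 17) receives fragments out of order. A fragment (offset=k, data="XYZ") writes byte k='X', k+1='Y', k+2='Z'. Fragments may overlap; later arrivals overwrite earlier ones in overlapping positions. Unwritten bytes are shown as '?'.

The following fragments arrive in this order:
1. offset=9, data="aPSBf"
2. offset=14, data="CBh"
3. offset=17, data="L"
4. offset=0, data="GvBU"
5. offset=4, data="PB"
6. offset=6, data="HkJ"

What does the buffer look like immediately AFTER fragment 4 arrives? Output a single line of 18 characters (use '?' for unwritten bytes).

Fragment 1: offset=9 data="aPSBf" -> buffer=?????????aPSBf????
Fragment 2: offset=14 data="CBh" -> buffer=?????????aPSBfCBh?
Fragment 3: offset=17 data="L" -> buffer=?????????aPSBfCBhL
Fragment 4: offset=0 data="GvBU" -> buffer=GvBU?????aPSBfCBhL

Answer: GvBU?????aPSBfCBhL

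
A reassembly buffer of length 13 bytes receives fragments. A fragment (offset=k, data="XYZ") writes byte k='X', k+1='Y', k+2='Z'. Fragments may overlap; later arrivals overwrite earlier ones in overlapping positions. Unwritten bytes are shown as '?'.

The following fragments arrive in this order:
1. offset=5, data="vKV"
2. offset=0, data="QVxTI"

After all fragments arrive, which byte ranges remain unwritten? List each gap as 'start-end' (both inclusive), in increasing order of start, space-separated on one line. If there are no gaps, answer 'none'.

Fragment 1: offset=5 len=3
Fragment 2: offset=0 len=5
Gaps: 8-12

Answer: 8-12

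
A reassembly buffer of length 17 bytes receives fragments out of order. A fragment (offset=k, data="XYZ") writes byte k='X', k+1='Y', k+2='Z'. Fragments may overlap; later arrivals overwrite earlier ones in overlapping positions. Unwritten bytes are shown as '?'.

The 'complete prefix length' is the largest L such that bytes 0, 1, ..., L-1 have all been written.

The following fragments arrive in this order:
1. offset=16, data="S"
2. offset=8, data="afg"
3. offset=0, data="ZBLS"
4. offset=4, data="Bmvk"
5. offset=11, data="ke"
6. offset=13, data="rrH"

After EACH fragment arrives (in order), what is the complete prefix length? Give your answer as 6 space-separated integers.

Answer: 0 0 4 11 13 17

Derivation:
Fragment 1: offset=16 data="S" -> buffer=????????????????S -> prefix_len=0
Fragment 2: offset=8 data="afg" -> buffer=????????afg?????S -> prefix_len=0
Fragment 3: offset=0 data="ZBLS" -> buffer=ZBLS????afg?????S -> prefix_len=4
Fragment 4: offset=4 data="Bmvk" -> buffer=ZBLSBmvkafg?????S -> prefix_len=11
Fragment 5: offset=11 data="ke" -> buffer=ZBLSBmvkafgke???S -> prefix_len=13
Fragment 6: offset=13 data="rrH" -> buffer=ZBLSBmvkafgkerrHS -> prefix_len=17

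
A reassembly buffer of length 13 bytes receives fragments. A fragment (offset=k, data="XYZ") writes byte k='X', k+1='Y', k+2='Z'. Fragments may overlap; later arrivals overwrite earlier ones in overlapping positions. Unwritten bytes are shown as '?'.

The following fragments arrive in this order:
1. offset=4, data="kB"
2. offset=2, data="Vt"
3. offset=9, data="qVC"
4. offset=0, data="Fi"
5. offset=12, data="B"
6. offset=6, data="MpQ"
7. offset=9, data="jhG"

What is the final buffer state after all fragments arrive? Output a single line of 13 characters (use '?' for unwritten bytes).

Answer: FiVtkBMpQjhGB

Derivation:
Fragment 1: offset=4 data="kB" -> buffer=????kB???????
Fragment 2: offset=2 data="Vt" -> buffer=??VtkB???????
Fragment 3: offset=9 data="qVC" -> buffer=??VtkB???qVC?
Fragment 4: offset=0 data="Fi" -> buffer=FiVtkB???qVC?
Fragment 5: offset=12 data="B" -> buffer=FiVtkB???qVCB
Fragment 6: offset=6 data="MpQ" -> buffer=FiVtkBMpQqVCB
Fragment 7: offset=9 data="jhG" -> buffer=FiVtkBMpQjhGB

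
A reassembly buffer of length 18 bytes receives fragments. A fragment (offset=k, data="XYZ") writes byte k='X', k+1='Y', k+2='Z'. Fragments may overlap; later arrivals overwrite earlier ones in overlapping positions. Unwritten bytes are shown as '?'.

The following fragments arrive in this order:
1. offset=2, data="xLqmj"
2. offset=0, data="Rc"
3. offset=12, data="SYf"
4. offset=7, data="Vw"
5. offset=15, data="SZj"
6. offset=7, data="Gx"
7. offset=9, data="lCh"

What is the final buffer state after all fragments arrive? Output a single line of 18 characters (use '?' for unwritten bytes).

Fragment 1: offset=2 data="xLqmj" -> buffer=??xLqmj???????????
Fragment 2: offset=0 data="Rc" -> buffer=RcxLqmj???????????
Fragment 3: offset=12 data="SYf" -> buffer=RcxLqmj?????SYf???
Fragment 4: offset=7 data="Vw" -> buffer=RcxLqmjVw???SYf???
Fragment 5: offset=15 data="SZj" -> buffer=RcxLqmjVw???SYfSZj
Fragment 6: offset=7 data="Gx" -> buffer=RcxLqmjGx???SYfSZj
Fragment 7: offset=9 data="lCh" -> buffer=RcxLqmjGxlChSYfSZj

Answer: RcxLqmjGxlChSYfSZj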